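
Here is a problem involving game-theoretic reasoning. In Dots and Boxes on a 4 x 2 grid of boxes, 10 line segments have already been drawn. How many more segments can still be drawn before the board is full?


Grid: 4 x 2 boxes, i.e. 5 rows and 3 columns of dots.
Horizontal edges: (rows + 1) * cols = 5 * 2 = 10
Vertical edges: rows * (cols + 1) = 4 * 3 = 12
Total edges: 10 + 12 = 22
Edges drawn: 10
Remaining: 22 - 10 = 12

12


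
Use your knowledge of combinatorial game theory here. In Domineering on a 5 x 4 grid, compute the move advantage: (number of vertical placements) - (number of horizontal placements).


Board is 5 x 4 (rows x cols).
Left (vertical) placements: (rows-1) * cols = 4 * 4 = 16
Right (horizontal) placements: rows * (cols-1) = 5 * 3 = 15
Advantage = Left - Right = 16 - 15 = 1

1


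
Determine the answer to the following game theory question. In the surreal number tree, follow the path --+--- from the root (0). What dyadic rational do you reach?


Sign expansion: --+---
Rule: track bounds (lo, hi), initially (-inf, +inf). On '+', the current value becomes lo and we move to the simplest number in (value, hi): value + 1 if hi = +inf, otherwise the midpoint (value + hi)/2. On '-', the current value becomes hi and we move to value - 1 if lo = -inf, otherwise the midpoint (lo + value)/2.
Start at 0.
Step 1: sign = -, move left. Bounds: (-inf, 0). Value = -1
Step 2: sign = -, move left. Bounds: (-inf, -1). Value = -2
Step 3: sign = +, move right. Bounds: (-2, -1). Value = -3/2
Step 4: sign = -, move left. Bounds: (-2, -3/2). Value = -7/4
Step 5: sign = -, move left. Bounds: (-2, -7/4). Value = -15/8
Step 6: sign = -, move left. Bounds: (-2, -15/8). Value = -31/16
The surreal number with sign expansion --+--- is -31/16.

-31/16


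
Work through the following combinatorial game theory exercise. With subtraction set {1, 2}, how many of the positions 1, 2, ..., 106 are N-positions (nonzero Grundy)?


Subtraction set S = {1, 2}, so G(n) = n mod 3.
G(n) = 0 when n is a multiple of 3.
Multiples of 3 in [1, 106]: 35
N-positions (nonzero Grundy) = 106 - 35 = 71

71


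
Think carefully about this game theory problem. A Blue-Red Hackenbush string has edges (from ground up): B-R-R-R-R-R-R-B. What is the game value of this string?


Edges (from ground): B-R-R-R-R-R-R-B
By Berlekamp's sign-expansion rule, a Blue-Red Hackenbush stalk has the value of the surreal number whose sign sequence is the edge sequence with B -> + and R -> -.
Sign sequence: +------+
Trace the sign expansion in the surreal number tree, starting from 0:
Edge 1: B (sign +) -> bounds (0, +inf), value = 1
Edge 2: R (sign -) -> bounds (0, 1), value = 1/2
Edge 3: R (sign -) -> bounds (0, 1/2), value = 1/4
Edge 4: R (sign -) -> bounds (0, 1/4), value = 1/8
Edge 5: R (sign -) -> bounds (0, 1/8), value = 1/16
Edge 6: R (sign -) -> bounds (0, 1/16), value = 1/32
Edge 7: R (sign -) -> bounds (0, 1/32), value = 1/64
Edge 8: B (sign +) -> bounds (1/64, 1/32), value = 3/128
Game value = 3/128

3/128


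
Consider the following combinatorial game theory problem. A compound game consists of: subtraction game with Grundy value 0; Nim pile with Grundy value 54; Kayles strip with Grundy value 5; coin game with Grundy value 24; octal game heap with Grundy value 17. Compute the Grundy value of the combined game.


By the Sprague-Grundy theorem, the Grundy value of a sum of games is the XOR of individual Grundy values.
subtraction game: Grundy value = 0. Running XOR: 0 XOR 0 = 0
Nim pile: Grundy value = 54. Running XOR: 0 XOR 54 = 54
Kayles strip: Grundy value = 5. Running XOR: 54 XOR 5 = 51
coin game: Grundy value = 24. Running XOR: 51 XOR 24 = 43
octal game heap: Grundy value = 17. Running XOR: 43 XOR 17 = 58
The combined Grundy value is 58.

58


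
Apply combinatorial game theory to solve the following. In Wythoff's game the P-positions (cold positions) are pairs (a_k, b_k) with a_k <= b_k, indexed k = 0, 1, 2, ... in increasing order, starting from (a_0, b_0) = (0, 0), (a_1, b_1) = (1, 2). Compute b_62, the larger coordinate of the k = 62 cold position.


By Wythoff's theorem, a_k = floor(k * phi) and b_k = floor(k * phi^2) = a_k + k, where phi = (1 + sqrt(5))/2 is the golden ratio.
phi = (1 + sqrt(5))/2 = 1.618034
phi^2 = phi + 1 = 2.618034
k = 62
k * phi^2 = 62 * 2.618034 = 162.318107
b_62 = floor(k * phi^2) = 162 (check: a_62 + k = 100 + 62 = 162)

162


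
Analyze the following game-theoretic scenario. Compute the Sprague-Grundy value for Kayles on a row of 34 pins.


Kayles: a move removes 1 or 2 adjacent pins from a contiguous row.
Removing pins from a row of k leaves two independent rows (a, b) with a + b = k - 1 (one pin) or a + b = k - 2 (two pins); an end removal gives a = 0.
By Sprague-Grundy, G(k) = mex{ G(a) XOR G(b) } over all these splits. G(0) = 0.
G(1): splits (0,0):0^0=0 -> mex({0}) = 1
G(2): splits (0,1):0^1=1 (0,0):0^0=0 -> mex({0, 1}) = 2
G(3): splits (0,2):0^2=2 (1,1):1^1=0 (0,1):0^1=1 -> mex({0, 1, 2}) = 3
G(4): splits (0,3):0^3=3 (1,2):1^2=3 (0,2):0^2=2 (1,1):1^1=0 -> mex({0, 2, 3}) = 1
G(5): splits (0,4):0^1=1 (1,3):1^3=2 (2,2):2^2=0 (0,3):0^3=3 (1,2):1^2=3 -> mex({0, 1, 2, 3}) = 4
G(6) = mex({0, 1, 2, 4}) = 3
G(7) = mex({0, 1, 3, 4, 5}) = 2
G(8) = mex({0, 2, 3, 5, 6}) = 1
G(9) = mex({0, 1, 2, 3, 6, 7}) = 4
G(10) = mex({0, 1, 3, 4, 5, 7}) = 2
G(11) = mex({0, 1, 2, 3, 4, 5}) = 6
G(12) = mex({0, 1, 2, 3, 5, 6, 7}) = 4
G(13) = mex({0, 2, 3, 4, 6, 7}) = 1
G(14) = mex({0, 1, 4, 5, 6, 7}) = 2
G(15) = mex({0, 1, 2, 3, 4, 5, 6}) = 7
G(16) = mex({0, 2, 3, 5, 6, 7}) = 1
G(17) = mex({0, 1, 2, 3, 5, 6, 7}) = 4
G(18) = mex({0, 1, 2, 4, 5, 6}) = 3
G(19) = mex({0, 1, 3, 4, 5, 7}) = 2
G(20) = mex({0, 2, 3, 4, 5, 6, 7}) = 1
G(21) = mex({0, 1, 2, 3, 5, 6, 7}) = 4
G(22) = mex({0, 1, 2, 3, 4, 5, 7}) = 6
G(23) = mex({0, 1, 2, 3, 4, 5, 6}) = 7
G(24) = mex({0, 1, 2, 3, 5, 6, 7}) = 4
G(25) = mex({0, 2, 3, 4, 6, 7}) = 1
G(26) = mex({0, 1, 3, 4, 5, 6, 7}) = 2
G(27) = mex({0, 1, 2, 3, 4, 5, 6, 7}) = 8
G(28) = mex({0, 1, 2, 3, 4, 6, 7, 8}) = 5
G(29) = mex({0, 1, 2, 3, 5, 6, 7, 8, 9}) = 4
G(30) = mex({0, 1, 2, 3, 4, 5, 6, 9, 10}) = 7
G(31) = mex({0, 1, 3, 4, 5, 7, 10, 11}) = 2
G(32) = mex({0, 2, 3, 4, 5, 6, 7, 9, 11}) = 1
G(33) = mex({0, 1, 2, 3, 4, 5, 6, 7, 9, 12}) = 8
G(34) = mex({0, 1, 2, 3, 4, 5, 7, 8, 11, 12}) = 6
Therefore G(34) = 6.

6


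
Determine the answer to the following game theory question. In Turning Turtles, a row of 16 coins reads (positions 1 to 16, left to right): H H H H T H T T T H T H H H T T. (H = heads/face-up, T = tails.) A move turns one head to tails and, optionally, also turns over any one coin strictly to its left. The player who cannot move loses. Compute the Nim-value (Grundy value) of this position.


Coins: H H H H T H T T T H T H H H T T
Key fact: a single head at position k behaves exactly like a Nim heap of size k (turning it to T and optionally flipping a coin at j < k corresponds to moving the heap from k to j, or to 0), and heads combine as a disjunctive sum (two heads at the same place would cancel, matching j XOR j = 0). So the Nim-value is the XOR of the 1-indexed positions of the heads.
Face-up positions (1-indexed): [1, 2, 3, 4, 6, 10, 12, 13, 14]
XOR 0 with 1: 0 XOR 1 = 1
XOR 1 with 2: 1 XOR 2 = 3
XOR 3 with 3: 3 XOR 3 = 0
XOR 0 with 4: 0 XOR 4 = 4
XOR 4 with 6: 4 XOR 6 = 2
XOR 2 with 10: 2 XOR 10 = 8
XOR 8 with 12: 8 XOR 12 = 4
XOR 4 with 13: 4 XOR 13 = 9
XOR 9 with 14: 9 XOR 14 = 7
Nim-value = 7

7


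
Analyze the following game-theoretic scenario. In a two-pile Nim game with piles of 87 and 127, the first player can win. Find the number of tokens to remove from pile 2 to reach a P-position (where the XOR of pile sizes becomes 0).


Piles: 87 and 127
Current XOR: 87 XOR 127 = 40 (non-zero, so this is an N-position).
To make the XOR zero, we need to find a move that balances the piles.
For pile 2 (size 127): target = 127 XOR 40 = 87
We reduce pile 2 from 127 to 87.
Tokens removed: 127 - 87 = 40
Verification: 87 XOR 87 = 0

40


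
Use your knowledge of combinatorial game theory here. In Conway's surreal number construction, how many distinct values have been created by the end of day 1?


Day 0: {|} = 0 is born. Count = 1.
Day n: the number of surreal numbers born by day n is 2^(n+1) - 1.
By day 0: 2^1 - 1 = 1
By day 1: 2^2 - 1 = 3
By day 1: 3 surreal numbers.

3


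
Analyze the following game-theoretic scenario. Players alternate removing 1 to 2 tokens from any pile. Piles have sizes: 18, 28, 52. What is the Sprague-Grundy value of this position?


Subtraction set: {1, 2}
For this subtraction set, G(n) = n mod 3 (period = max + 1 = 3).
Pile 1 (size 18): G(18) = 18 mod 3 = 0
Pile 2 (size 28): G(28) = 28 mod 3 = 1
Pile 3 (size 52): G(52) = 52 mod 3 = 1
Total Grundy value = XOR of all: 0 XOR 1 XOR 1 = 0

0


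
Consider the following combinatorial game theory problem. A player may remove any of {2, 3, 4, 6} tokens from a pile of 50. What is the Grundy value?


The subtraction set is S = {2, 3, 4, 6}.
G(k) = mex{ G(k - s) : s in S, s <= k }. We compute iteratively: G(0) = 0.
G(1) = mex({}) = 0
G(2) = mex({0}) = 1
G(3) = mex({0}) = 1
G(4) = mex({0, 1}) = 2
G(5) = mex({0, 1}) = 2
G(6) = mex({0, 1, 2}) = 3
G(7) = mex({0, 1, 2}) = 3
G(8) = mex({1, 2, 3}) = 0
G(9) = mex({1, 2, 3}) = 0
G(10) = mex({0, 2, 3}) = 1
G(11) = mex({0, 2, 3}) = 1
G(12) = mex({0, 1, 3}) = 2
G(13) = mex({0, 1, 3}) = 2
Observe that G(8)..G(13) = 0, 0, 1, 1, 2, 2 repeats G(0)..G(5) = 0, 0, 1, 1, 2, 2.
For k >= max(S) = 6, G(k) is determined by the previous 6 values G(k-6)..G(k-1); a window of 6 consecutive values has recurred shifted by 8, so by induction G(k + 8) = G(k) for all k >= 0: the sequence is periodic from the start with period 8.
One period: G(0..7) = 0, 0, 1, 1, 2, 2, 3, 3.
50 mod 8 = 2, so G(50) = G(2) = 1.

1


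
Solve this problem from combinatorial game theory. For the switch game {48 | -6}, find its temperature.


The game is {48 | -6}, a switch {a | b} with numbers a > b.
Cooling {a | b} by t gives {a - t | b + t}, which stops being hot when a - t = b + t, i.e. at t = (a - b)/2. So the temperature of a switch is (a - b)/2.
Temperature = (Left option - Right option) / 2
= (48 - (-6)) / 2
= 54 / 2
= 27

27


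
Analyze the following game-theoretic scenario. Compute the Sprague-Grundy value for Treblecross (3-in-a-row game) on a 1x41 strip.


Treblecross: place X on empty cells; 3-in-a-row wins.
Playing within two cells of an existing X lets the opponent win at once, so sensible play treats the cells i-2..i+2 around each X as dead. The player left with no safe cell loses, so this is a normal-play take-away game on strips of safe cells.
Placing X at cell i (0-indexed) of a strip of k safe cells leaves independent strips of sizes max(0, i-2) and max(0, k-i-3). Hence G(k) = mex{ G(max(0,i-2)) XOR G(max(0,k-i-3)) : 0 <= i < k }, with G(0) = 0.
G(1): splits (0,0):0^0=0 -> mex({0}) = 1
G(2): splits (0,0):0^0=0 -> mex({0}) = 1
G(3): splits (0,0):0^0=0 -> mex({0}) = 1
G(4): splits (0,1):0^1=1 (0,0):0^0=0 -> mex({0, 1}) = 2
G(5): splits (0,2):0^1=1 (0,1):0^1=1 (0,0):0^0=0 -> mex({0, 1}) = 2
G(6) = mex({1}) = 0
G(7) = mex({0, 1, 2}) = 3
G(8) = mex({0, 1, 2}) = 3
G(9) = mex({0, 2}) = 1
G(10) = mex({0, 2, 3}) = 1
G(11) = mex({0, 3}) = 1
G(12) = mex({1, 3}) = 0
G(13) = mex({0, 1, 2, 3}) = 4
G(14) = mex({0, 1, 2}) = 3
G(15) = mex({0, 1, 2}) = 3
G(16) = mex({0, 1, 2, 4}) = 3
G(17) = mex({0, 1, 3, 4}) = 2
G(18) = mex({0, 1, 3, 4}) = 2
G(19) = mex({0, 1, 3, 5}) = 2
G(20) = mex({0, 1, 2, 3, 5}) = 4
G(21) = mex({0, 1, 2, 3, 5}) = 4
G(22) = mex({1, 2, 6}) = 0
G(23) = mex({0, 1, 2, 3, 4, 6}) = 5
G(24) = mex({0, 1, 2, 3, 4}) = 5
G(25) = mex({0, 1, 3, 4, 7}) = 2
G(26) = mex({0, 1, 3, 4, 5, 7}) = 2
G(27) = mex({0, 1, 3, 5}) = 2
G(28) = mex({0, 1, 2, 5}) = 3
G(29) = mex({0, 1, 2, 4, 5, 6}) = 3
G(30) = mex({1, 2, 4, 6}) = 0
G(31) = mex({0, 1, 2, 3, 4, 6}) = 5
G(32) = mex({1, 2, 3, 4, 7}) = 0
G(33) = mex({0, 3, 7}) = 1
G(34) = mex({0, 2, 3, 5, 7}) = 1
G(35) = mex({0, 2, 3, 5, 6}) = 1
G(36) = mex({0, 1, 2, 5, 6}) = 3
G(37) = mex({0, 1, 2, 4, 5, 6}) = 3
G(38) = mex({0, 1, 2, 4}) = 3
G(39) = mex({0, 1, 2, 3, 4, 7}) = 5
G(40) = mex({0, 1, 2, 3, 4, 5, 7}) = 6
G(41) = mex({0, 1, 2, 3, 5, 7}) = 4
Therefore G(41) = 4.

4


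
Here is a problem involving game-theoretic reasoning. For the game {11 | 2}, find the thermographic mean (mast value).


Game = {11 | 2}, a switch {a | b} with numbers a > b.
Its thermograph has left wall a - t and right wall b + t, which meet at t = (a - b)/2, where both equal (a + b)/2. So the mast (mean value) is at (a + b)/2.
Mean = (11 + (2))/2 = 13/2 = 13/2

13/2


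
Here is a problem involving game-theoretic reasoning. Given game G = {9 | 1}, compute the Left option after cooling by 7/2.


Original game: {9 | 1} (a switch {a | b} with a > b).
Cooling by t (for t below the temperature (a - b)/2 = 4) taxes each move by t: {a | b} cooled by t is {a - t | b + t}.
Cooling amount: t = 7/2
Cooled Left option: 9 - 7/2 = 11/2
Cooled Right option: 1 + 7/2 = 9/2
Cooled game: {11/2 | 9/2}
Left option = 11/2

11/2


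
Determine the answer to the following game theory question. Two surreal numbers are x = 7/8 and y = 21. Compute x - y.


x = 7/8, y = 21
Converting to common denominator: 8
x = 7/8, y = 168/8
x - y = 7/8 - 21 = -161/8

-161/8


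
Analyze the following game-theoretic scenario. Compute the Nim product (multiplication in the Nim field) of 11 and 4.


Nim multiplication is bilinear over XOR: (u XOR v) * w = (u*w) XOR (v*w).
So we split each operand into its bit components and XOR the pairwise Nim products.
11 = 1 + 2 + 8 (as XOR of powers of 2).
4 = 4 (as XOR of powers of 2).
Using the standard Nim-product table on single bits:
  2*2 = 3,   2*4 = 8,   2*8 = 12,
  4*4 = 6,   4*8 = 11,  8*8 = 13,
and  1*x = x (identity), k*l = l*k (commutative).
Pairwise Nim products:
  1 * 4 = 4
  2 * 4 = 8
  8 * 4 = 11
XOR them: 4 XOR 8 XOR 11 = 7.
Result: 11 * 4 = 7 (in Nim).

7


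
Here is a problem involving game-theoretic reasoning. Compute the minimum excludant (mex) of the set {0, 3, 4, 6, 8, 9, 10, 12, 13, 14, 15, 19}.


Set = {0, 3, 4, 6, 8, 9, 10, 12, 13, 14, 15, 19}
0 is in the set.
1 is NOT in the set. This is the mex.
mex = 1

1


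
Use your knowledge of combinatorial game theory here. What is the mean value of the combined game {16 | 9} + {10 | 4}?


G1 = {16 | 9}, G2 = {10 | 4}
Each is a switch {a | b} with numbers a > b; its mean value is (a + b)/2, and mean value is additive over game sums: m(G1 + G2) = m(G1) + m(G2).
Mean of G1 = (16 + (9))/2 = 25/2 = 25/2
Mean of G2 = (10 + (4))/2 = 14/2 = 7
Mean of G1 + G2 = 25/2 + 7 = 39/2

39/2


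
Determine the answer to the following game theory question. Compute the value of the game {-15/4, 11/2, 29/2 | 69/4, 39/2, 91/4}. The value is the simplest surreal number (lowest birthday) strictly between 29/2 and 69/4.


Left options: {-15/4, 11/2, 29/2}, max = 29/2
Right options: {69/4, 39/2, 91/4}, min = 69/4
All options are numbers and max(Left) < min(Right), so by the simplicity theorem the value is the simplest (earliest-born) number strictly between 29/2 and 69/4.
Integers 15 through 17 all lie strictly between 29/2 and 69/4.
Among integers, the simplest (lowest birthday = smallest |n|; 0 is born on day 0, +-n on day n) is 15.
No non-integer in the interval can be simpler: if x is a non-integer in the interval, then floor(x) or ceil(x) also lies in the interval (the interval contains an integer), and both are proper prefixes of x's sign expansion, i.e. born earlier. So the game value is 15.
Game value = 15

15


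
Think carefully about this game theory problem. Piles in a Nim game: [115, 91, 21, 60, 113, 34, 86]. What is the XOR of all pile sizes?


We need the XOR (exclusive or) of all pile sizes.
After XOR-ing pile 1 (size 115): 0 XOR 115 = 115
After XOR-ing pile 2 (size 91): 115 XOR 91 = 40
After XOR-ing pile 3 (size 21): 40 XOR 21 = 61
After XOR-ing pile 4 (size 60): 61 XOR 60 = 1
After XOR-ing pile 5 (size 113): 1 XOR 113 = 112
After XOR-ing pile 6 (size 34): 112 XOR 34 = 82
After XOR-ing pile 7 (size 86): 82 XOR 86 = 4
The Nim-value of this position is 4.

4


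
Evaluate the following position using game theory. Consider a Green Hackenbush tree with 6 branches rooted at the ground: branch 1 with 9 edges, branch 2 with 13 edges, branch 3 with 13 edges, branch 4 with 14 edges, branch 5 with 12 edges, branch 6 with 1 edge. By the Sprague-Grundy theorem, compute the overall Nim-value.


The tree has 6 branches from the ground vertex.
In Green Hackenbush, the Nim-value of a simple path of length k is k.
Branch 1: length 9, Nim-value = 9
Branch 2: length 13, Nim-value = 13
Branch 3: length 13, Nim-value = 13
Branch 4: length 14, Nim-value = 14
Branch 5: length 12, Nim-value = 12
Branch 6: length 1, Nim-value = 1
Total Nim-value = XOR of all branch values:
0 XOR 9 = 9
9 XOR 13 = 4
4 XOR 13 = 9
9 XOR 14 = 7
7 XOR 12 = 11
11 XOR 1 = 10
Nim-value of the tree = 10

10


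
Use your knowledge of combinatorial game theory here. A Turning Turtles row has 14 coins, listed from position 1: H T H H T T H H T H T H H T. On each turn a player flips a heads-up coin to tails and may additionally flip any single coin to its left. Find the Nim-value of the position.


Coins: H T H H T T H H T H T H H T
Key fact: a single head at position k behaves exactly like a Nim heap of size k (turning it to T and optionally flipping a coin at j < k corresponds to moving the heap from k to j, or to 0), and heads combine as a disjunctive sum (two heads at the same place would cancel, matching j XOR j = 0). So the Nim-value is the XOR of the 1-indexed positions of the heads.
Face-up positions (1-indexed): [1, 3, 4, 7, 8, 10, 12, 13]
XOR 0 with 1: 0 XOR 1 = 1
XOR 1 with 3: 1 XOR 3 = 2
XOR 2 with 4: 2 XOR 4 = 6
XOR 6 with 7: 6 XOR 7 = 1
XOR 1 with 8: 1 XOR 8 = 9
XOR 9 with 10: 9 XOR 10 = 3
XOR 3 with 12: 3 XOR 12 = 15
XOR 15 with 13: 15 XOR 13 = 2
Nim-value = 2

2


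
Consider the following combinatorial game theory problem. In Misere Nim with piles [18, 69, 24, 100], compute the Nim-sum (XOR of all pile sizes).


We need the XOR (exclusive or) of all pile sizes.
After XOR-ing pile 1 (size 18): 0 XOR 18 = 18
After XOR-ing pile 2 (size 69): 18 XOR 69 = 87
After XOR-ing pile 3 (size 24): 87 XOR 24 = 79
After XOR-ing pile 4 (size 100): 79 XOR 100 = 43
The Nim-value of this position is 43.

43


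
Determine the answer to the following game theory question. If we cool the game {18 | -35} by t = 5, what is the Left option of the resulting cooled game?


Original game: {18 | -35} (a switch {a | b} with a > b).
Cooling by t (for t below the temperature (a - b)/2 = 53/2) taxes each move by t: {a | b} cooled by t is {a - t | b + t}.
Cooling amount: t = 5
Cooled Left option: 18 - 5 = 13
Cooled Right option: -35 + 5 = -30
Cooled game: {13 | -30}
Left option = 13

13


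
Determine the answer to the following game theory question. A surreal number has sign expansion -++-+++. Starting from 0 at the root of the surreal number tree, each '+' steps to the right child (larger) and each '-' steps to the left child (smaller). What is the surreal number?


Sign expansion: -++-+++
Rule: track bounds (lo, hi), initially (-inf, +inf). On '+', the current value becomes lo and we move to the simplest number in (value, hi): value + 1 if hi = +inf, otherwise the midpoint (value + hi)/2. On '-', the current value becomes hi and we move to value - 1 if lo = -inf, otherwise the midpoint (lo + value)/2.
Start at 0.
Step 1: sign = -, move left. Bounds: (-inf, 0). Value = -1
Step 2: sign = +, move right. Bounds: (-1, 0). Value = -1/2
Step 3: sign = +, move right. Bounds: (-1/2, 0). Value = -1/4
Step 4: sign = -, move left. Bounds: (-1/2, -1/4). Value = -3/8
Step 5: sign = +, move right. Bounds: (-3/8, -1/4). Value = -5/16
Step 6: sign = +, move right. Bounds: (-5/16, -1/4). Value = -9/32
Step 7: sign = +, move right. Bounds: (-9/32, -1/4). Value = -17/64
The surreal number with sign expansion -++-+++ is -17/64.

-17/64


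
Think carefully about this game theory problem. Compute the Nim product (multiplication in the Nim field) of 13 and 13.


Nim multiplication is bilinear over XOR: (u XOR v) * w = (u*w) XOR (v*w).
So we split each operand into its bit components and XOR the pairwise Nim products.
13 = 1 + 4 + 8 (as XOR of powers of 2).
13 = 1 + 4 + 8 (as XOR of powers of 2).
Using the standard Nim-product table on single bits:
  2*2 = 3,   2*4 = 8,   2*8 = 12,
  4*4 = 6,   4*8 = 11,  8*8 = 13,
and  1*x = x (identity), k*l = l*k (commutative).
Pairwise Nim products:
  1 * 1 = 1
  1 * 4 = 4
  1 * 8 = 8
  4 * 1 = 4
  4 * 4 = 6
  4 * 8 = 11
  8 * 1 = 8
  8 * 4 = 11
  8 * 8 = 13
XOR them: 1 XOR 4 XOR 8 XOR 4 XOR 6 XOR 11 XOR 8 XOR 11 XOR 13 = 10.
Result: 13 * 13 = 10 (in Nim).

10


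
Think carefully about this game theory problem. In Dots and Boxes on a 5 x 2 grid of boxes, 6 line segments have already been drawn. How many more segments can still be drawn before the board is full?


Grid: 5 x 2 boxes, i.e. 6 rows and 3 columns of dots.
Horizontal edges: (rows + 1) * cols = 6 * 2 = 12
Vertical edges: rows * (cols + 1) = 5 * 3 = 15
Total edges: 12 + 15 = 27
Edges drawn: 6
Remaining: 27 - 6 = 21

21


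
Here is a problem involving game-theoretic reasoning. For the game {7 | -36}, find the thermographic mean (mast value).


Game = {7 | -36}, a switch {a | b} with numbers a > b.
Its thermograph has left wall a - t and right wall b + t, which meet at t = (a - b)/2, where both equal (a + b)/2. So the mast (mean value) is at (a + b)/2.
Mean = (7 + (-36))/2 = -29/2 = -29/2

-29/2


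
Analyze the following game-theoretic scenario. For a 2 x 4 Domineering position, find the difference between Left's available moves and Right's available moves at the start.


Board is 2 x 4 (rows x cols).
Left (vertical) placements: (rows-1) * cols = 1 * 4 = 4
Right (horizontal) placements: rows * (cols-1) = 2 * 3 = 6
Advantage = Left - Right = 4 - 6 = -2

-2


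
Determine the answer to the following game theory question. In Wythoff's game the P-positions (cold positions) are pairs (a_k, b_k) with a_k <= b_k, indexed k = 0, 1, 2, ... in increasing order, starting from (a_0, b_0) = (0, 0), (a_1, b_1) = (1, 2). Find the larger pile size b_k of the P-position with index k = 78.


By Wythoff's theorem, a_k = floor(k * phi) and b_k = floor(k * phi^2) = a_k + k, where phi = (1 + sqrt(5))/2 is the golden ratio.
phi = (1 + sqrt(5))/2 = 1.618034
phi^2 = phi + 1 = 2.618034
k = 78
k * phi^2 = 78 * 2.618034 = 204.206651
b_78 = floor(k * phi^2) = 204 (check: a_78 + k = 126 + 78 = 204)

204


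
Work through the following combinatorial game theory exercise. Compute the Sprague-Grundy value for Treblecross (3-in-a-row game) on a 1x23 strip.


Treblecross: place X on empty cells; 3-in-a-row wins.
Playing within two cells of an existing X lets the opponent win at once, so sensible play treats the cells i-2..i+2 around each X as dead. The player left with no safe cell loses, so this is a normal-play take-away game on strips of safe cells.
Placing X at cell i (0-indexed) of a strip of k safe cells leaves independent strips of sizes max(0, i-2) and max(0, k-i-3). Hence G(k) = mex{ G(max(0,i-2)) XOR G(max(0,k-i-3)) : 0 <= i < k }, with G(0) = 0.
G(1): splits (0,0):0^0=0 -> mex({0}) = 1
G(2): splits (0,0):0^0=0 -> mex({0}) = 1
G(3): splits (0,0):0^0=0 -> mex({0}) = 1
G(4): splits (0,1):0^1=1 (0,0):0^0=0 -> mex({0, 1}) = 2
G(5): splits (0,2):0^1=1 (0,1):0^1=1 (0,0):0^0=0 -> mex({0, 1}) = 2
G(6) = mex({1}) = 0
G(7) = mex({0, 1, 2}) = 3
G(8) = mex({0, 1, 2}) = 3
G(9) = mex({0, 2}) = 1
G(10) = mex({0, 2, 3}) = 1
G(11) = mex({0, 3}) = 1
G(12) = mex({1, 3}) = 0
G(13) = mex({0, 1, 2, 3}) = 4
G(14) = mex({0, 1, 2}) = 3
G(15) = mex({0, 1, 2}) = 3
G(16) = mex({0, 1, 2, 4}) = 3
G(17) = mex({0, 1, 3, 4}) = 2
G(18) = mex({0, 1, 3, 4}) = 2
G(19) = mex({0, 1, 3, 5}) = 2
G(20) = mex({0, 1, 2, 3, 5}) = 4
G(21) = mex({0, 1, 2, 3, 5}) = 4
G(22) = mex({1, 2, 6}) = 0
G(23) = mex({0, 1, 2, 3, 4, 6}) = 5
Therefore G(23) = 5.

5


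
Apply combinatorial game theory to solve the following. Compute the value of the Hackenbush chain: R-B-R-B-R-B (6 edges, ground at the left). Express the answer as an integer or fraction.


Edges (from ground): R-B-R-B-R-B
By Berlekamp's sign-expansion rule, a Blue-Red Hackenbush stalk has the value of the surreal number whose sign sequence is the edge sequence with B -> + and R -> -.
Sign sequence: -+-+-+
Trace the sign expansion in the surreal number tree, starting from 0:
Edge 1: R (sign -) -> bounds (-inf, 0), value = -1
Edge 2: B (sign +) -> bounds (-1, 0), value = -1/2
Edge 3: R (sign -) -> bounds (-1, -1/2), value = -3/4
Edge 4: B (sign +) -> bounds (-3/4, -1/2), value = -5/8
Edge 5: R (sign -) -> bounds (-3/4, -5/8), value = -11/16
Edge 6: B (sign +) -> bounds (-11/16, -5/8), value = -21/32
Game value = -21/32

-21/32


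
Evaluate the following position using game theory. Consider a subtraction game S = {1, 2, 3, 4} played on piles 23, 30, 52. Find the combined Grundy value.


Subtraction set: {1, 2, 3, 4}
For this subtraction set, G(n) = n mod 5 (period = max + 1 = 5).
Pile 1 (size 23): G(23) = 23 mod 5 = 3
Pile 2 (size 30): G(30) = 30 mod 5 = 0
Pile 3 (size 52): G(52) = 52 mod 5 = 2
Total Grundy value = XOR of all: 3 XOR 0 XOR 2 = 1

1


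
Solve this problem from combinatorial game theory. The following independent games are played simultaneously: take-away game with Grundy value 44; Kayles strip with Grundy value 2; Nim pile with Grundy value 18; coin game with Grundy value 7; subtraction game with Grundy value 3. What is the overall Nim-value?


By the Sprague-Grundy theorem, the Grundy value of a sum of games is the XOR of individual Grundy values.
take-away game: Grundy value = 44. Running XOR: 0 XOR 44 = 44
Kayles strip: Grundy value = 2. Running XOR: 44 XOR 2 = 46
Nim pile: Grundy value = 18. Running XOR: 46 XOR 18 = 60
coin game: Grundy value = 7. Running XOR: 60 XOR 7 = 59
subtraction game: Grundy value = 3. Running XOR: 59 XOR 3 = 56
The combined Grundy value is 56.

56


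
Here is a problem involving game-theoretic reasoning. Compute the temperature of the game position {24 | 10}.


The game is {24 | 10}, a switch {a | b} with numbers a > b.
Cooling {a | b} by t gives {a - t | b + t}, which stops being hot when a - t = b + t, i.e. at t = (a - b)/2. So the temperature of a switch is (a - b)/2.
Temperature = (Left option - Right option) / 2
= (24 - (10)) / 2
= 14 / 2
= 7

7


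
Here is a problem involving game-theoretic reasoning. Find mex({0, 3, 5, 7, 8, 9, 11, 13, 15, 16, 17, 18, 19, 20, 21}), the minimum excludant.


Set = {0, 3, 5, 7, 8, 9, 11, 13, 15, 16, 17, 18, 19, 20, 21}
0 is in the set.
1 is NOT in the set. This is the mex.
mex = 1

1


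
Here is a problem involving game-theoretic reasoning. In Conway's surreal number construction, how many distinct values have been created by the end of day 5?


Day 0: {|} = 0 is born. Count = 1.
Day n: the number of surreal numbers born by day n is 2^(n+1) - 1.
By day 0: 2^1 - 1 = 1
By day 1: 2^2 - 1 = 3
By day 2: 2^3 - 1 = 7
By day 3: 2^4 - 1 = 15
By day 4: 2^5 - 1 = 31
By day 5: 2^6 - 1 = 63
By day 5: 63 surreal numbers.

63


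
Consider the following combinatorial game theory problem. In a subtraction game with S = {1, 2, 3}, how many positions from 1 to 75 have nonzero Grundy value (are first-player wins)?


Subtraction set S = {1, 2, 3}, so G(n) = n mod 4.
G(n) = 0 when n is a multiple of 4.
Multiples of 4 in [1, 75]: 18
N-positions (nonzero Grundy) = 75 - 18 = 57

57


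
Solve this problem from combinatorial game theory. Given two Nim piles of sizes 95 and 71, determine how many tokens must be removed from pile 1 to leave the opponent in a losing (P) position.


Piles: 95 and 71
Current XOR: 95 XOR 71 = 24 (non-zero, so this is an N-position).
To make the XOR zero, we need to find a move that balances the piles.
For pile 1 (size 95): target = 95 XOR 24 = 71
We reduce pile 1 from 95 to 71.
Tokens removed: 95 - 71 = 24
Verification: 71 XOR 71 = 0

24


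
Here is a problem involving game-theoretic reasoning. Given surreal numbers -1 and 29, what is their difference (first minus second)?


x = -1, y = 29
x - y = -1 - 29 = -30

-30


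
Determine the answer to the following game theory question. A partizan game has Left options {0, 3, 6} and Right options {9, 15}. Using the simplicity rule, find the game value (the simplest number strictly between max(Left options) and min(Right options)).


Left options: {0, 3, 6}, max = 6
Right options: {9, 15}, min = 9
All options are numbers and max(Left) < min(Right), so by the simplicity theorem the value is the simplest (earliest-born) number strictly between 6 and 9.
Integers 7 through 8 all lie strictly between 6 and 9.
Among integers, the simplest (lowest birthday = smallest |n|; 0 is born on day 0, +-n on day n) is 7.
No non-integer in the interval can be simpler: if x is a non-integer in the interval, then floor(x) or ceil(x) also lies in the interval (the interval contains an integer), and both are proper prefixes of x's sign expansion, i.e. born earlier. So the game value is 7.
Game value = 7

7


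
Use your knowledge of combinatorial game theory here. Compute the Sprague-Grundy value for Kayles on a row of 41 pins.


Kayles: a move removes 1 or 2 adjacent pins from a contiguous row.
Removing pins from a row of k leaves two independent rows (a, b) with a + b = k - 1 (one pin) or a + b = k - 2 (two pins); an end removal gives a = 0.
By Sprague-Grundy, G(k) = mex{ G(a) XOR G(b) } over all these splits. G(0) = 0.
G(1): splits (0,0):0^0=0 -> mex({0}) = 1
G(2): splits (0,1):0^1=1 (0,0):0^0=0 -> mex({0, 1}) = 2
G(3): splits (0,2):0^2=2 (1,1):1^1=0 (0,1):0^1=1 -> mex({0, 1, 2}) = 3
G(4): splits (0,3):0^3=3 (1,2):1^2=3 (0,2):0^2=2 (1,1):1^1=0 -> mex({0, 2, 3}) = 1
G(5): splits (0,4):0^1=1 (1,3):1^3=2 (2,2):2^2=0 (0,3):0^3=3 (1,2):1^2=3 -> mex({0, 1, 2, 3}) = 4
G(6) = mex({0, 1, 2, 4}) = 3
G(7) = mex({0, 1, 3, 4, 5}) = 2
G(8) = mex({0, 2, 3, 5, 6}) = 1
G(9) = mex({0, 1, 2, 3, 6, 7}) = 4
G(10) = mex({0, 1, 3, 4, 5, 7}) = 2
G(11) = mex({0, 1, 2, 3, 4, 5}) = 6
G(12) = mex({0, 1, 2, 3, 5, 6, 7}) = 4
G(13) = mex({0, 2, 3, 4, 6, 7}) = 1
G(14) = mex({0, 1, 4, 5, 6, 7}) = 2
G(15) = mex({0, 1, 2, 3, 4, 5, 6}) = 7
G(16) = mex({0, 2, 3, 5, 6, 7}) = 1
G(17) = mex({0, 1, 2, 3, 5, 6, 7}) = 4
G(18) = mex({0, 1, 2, 4, 5, 6}) = 3
G(19) = mex({0, 1, 3, 4, 5, 7}) = 2
G(20) = mex({0, 2, 3, 4, 5, 6, 7}) = 1
G(21) = mex({0, 1, 2, 3, 5, 6, 7}) = 4
G(22) = mex({0, 1, 2, 3, 4, 5, 7}) = 6
G(23) = mex({0, 1, 2, 3, 4, 5, 6}) = 7
G(24) = mex({0, 1, 2, 3, 5, 6, 7}) = 4
G(25) = mex({0, 2, 3, 4, 6, 7}) = 1
G(26) = mex({0, 1, 3, 4, 5, 6, 7}) = 2
G(27) = mex({0, 1, 2, 3, 4, 5, 6, 7}) = 8
G(28) = mex({0, 1, 2, 3, 4, 6, 7, 8}) = 5
G(29) = mex({0, 1, 2, 3, 5, 6, 7, 8, 9}) = 4
G(30) = mex({0, 1, 2, 3, 4, 5, 6, 9, 10}) = 7
G(31) = mex({0, 1, 3, 4, 5, 7, 10, 11}) = 2
G(32) = mex({0, 2, 3, 4, 5, 6, 7, 9, 11}) = 1
G(33) = mex({0, 1, 2, 3, 4, 5, 6, 7, 9, 12}) = 8
G(34) = mex({0, 1, 2, 3, 4, 5, 7, 8, 11, 12}) = 6
G(35) = mex({0, 1, 2, 3, 4, 5, 6, 8, 9, 10, 11}) = 7
G(36) = mex({0, 1, 2, 3, 5, 6, 7, 9, 10}) = 4
G(37) = mex({0, 2, 3, 4, 6, 7, 9, 10, 11, 12}) = 1
G(38) = mex({0, 1, 3, 4, 5, 6, 7, 9, 10, 11, 12}) = 2
G(39) = mex({0, 1, 2, 4, 5, 6, 7, 9, 10, 12, 14}) = 3
G(40) = mex({0, 2, 3, 4, 6, 7, 11, 12, 14}) = 1
G(41) = mex({0, 1, 2, 3, 5, 6, 7, 9, 10, 11, 12}) = 4
Therefore G(41) = 4.

4


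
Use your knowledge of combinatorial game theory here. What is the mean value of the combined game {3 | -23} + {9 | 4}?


G1 = {3 | -23}, G2 = {9 | 4}
Each is a switch {a | b} with numbers a > b; its mean value is (a + b)/2, and mean value is additive over game sums: m(G1 + G2) = m(G1) + m(G2).
Mean of G1 = (3 + (-23))/2 = -20/2 = -10
Mean of G2 = (9 + (4))/2 = 13/2 = 13/2
Mean of G1 + G2 = -10 + 13/2 = -7/2

-7/2


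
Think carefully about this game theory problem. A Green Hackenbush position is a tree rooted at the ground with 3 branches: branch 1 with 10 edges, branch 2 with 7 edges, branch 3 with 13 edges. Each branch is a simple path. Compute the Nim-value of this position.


The tree has 3 branches from the ground vertex.
In Green Hackenbush, the Nim-value of a simple path of length k is k.
Branch 1: length 10, Nim-value = 10
Branch 2: length 7, Nim-value = 7
Branch 3: length 13, Nim-value = 13
Total Nim-value = XOR of all branch values:
0 XOR 10 = 10
10 XOR 7 = 13
13 XOR 13 = 0
Nim-value of the tree = 0

0


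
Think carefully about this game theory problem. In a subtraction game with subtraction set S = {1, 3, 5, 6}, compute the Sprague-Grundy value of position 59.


The subtraction set is S = {1, 3, 5, 6}.
G(k) = mex{ G(k - s) : s in S, s <= k }. We compute iteratively: G(0) = 0.
G(1) = mex({0}) = 1
G(2) = mex({1}) = 0
G(3) = mex({0}) = 1
G(4) = mex({1}) = 0
G(5) = mex({0}) = 1
G(6) = mex({0, 1}) = 2
G(7) = mex({0, 1, 2}) = 3
G(8) = mex({0, 1, 3}) = 2
G(9) = mex({0, 1, 2}) = 3
G(10) = mex({0, 1, 3}) = 2
G(11) = mex({1, 2}) = 0
G(12) = mex({0, 2, 3}) = 1
G(13) = mex({1, 2, 3}) = 0
G(14) = mex({0, 2, 3}) = 1
G(15) = mex({1, 2, 3}) = 0
G(16) = mex({0, 2}) = 1
Observe that G(11)..G(16) = 0, 1, 0, 1, 0, 1 repeats G(0)..G(5) = 0, 1, 0, 1, 0, 1.
For k >= max(S) = 6, G(k) is determined by the previous 6 values G(k-6)..G(k-1); a window of 6 consecutive values has recurred shifted by 11, so by induction G(k + 11) = G(k) for all k >= 0: the sequence is periodic from the start with period 11.
One period: G(0..10) = 0, 1, 0, 1, 0, 1, 2, 3, 2, 3, 2.
59 mod 11 = 4, so G(59) = G(4) = 0.

0


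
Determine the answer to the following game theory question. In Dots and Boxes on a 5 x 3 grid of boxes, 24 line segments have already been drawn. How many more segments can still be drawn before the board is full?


Grid: 5 x 3 boxes, i.e. 6 rows and 4 columns of dots.
Horizontal edges: (rows + 1) * cols = 6 * 3 = 18
Vertical edges: rows * (cols + 1) = 5 * 4 = 20
Total edges: 18 + 20 = 38
Edges drawn: 24
Remaining: 38 - 24 = 14

14


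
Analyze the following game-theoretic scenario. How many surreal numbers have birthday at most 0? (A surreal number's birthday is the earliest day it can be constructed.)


Day 0: {|} = 0 is born. Count = 1.
Day n: the number of surreal numbers born by day n is 2^(n+1) - 1.
By day 0: 2^1 - 1 = 1
By day 0: 1 surreal numbers.

1


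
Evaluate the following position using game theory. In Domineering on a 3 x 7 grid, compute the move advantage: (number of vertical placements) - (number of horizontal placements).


Board is 3 x 7 (rows x cols).
Left (vertical) placements: (rows-1) * cols = 2 * 7 = 14
Right (horizontal) placements: rows * (cols-1) = 3 * 6 = 18
Advantage = Left - Right = 14 - 18 = -4

-4


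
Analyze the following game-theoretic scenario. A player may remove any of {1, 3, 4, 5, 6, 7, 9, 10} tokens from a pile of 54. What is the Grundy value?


The subtraction set is S = {1, 3, 4, 5, 6, 7, 9, 10}.
G(k) = mex{ G(k - s) : s in S, s <= k }. We compute iteratively: G(0) = 0.
G(1) = mex({0}) = 1
G(2) = mex({1}) = 0
G(3) = mex({0}) = 1
G(4) = mex({0, 1}) = 2
G(5) = mex({0, 1, 2}) = 3
G(6) = mex({0, 1, 3}) = 2
G(7) = mex({0, 1, 2}) = 3
G(8) = mex({0, 1, 2, 3}) = 4
G(9) = mex({0, 1, 2, 3, 4}) = 5
G(10) = mex({0, 1, 2, 3, 5}) = 4
G(11) = mex({0, 1, 2, 3, 4}) = 5
G(12) = mex({0, 1, 2, 3, 4, 5}) = 6
G(13) = mex({1, 2, 3, 4, 5, 6}) = 0
G(14) = mex({0, 2, 3, 4, 5}) = 1
G(15) = mex({1, 2, 3, 4, 5, 6}) = 0
G(16) = mex({0, 2, 3, 4, 5, 6}) = 1
G(17) = mex({0, 1, 3, 4, 5, 6}) = 2
G(18) = mex({0, 1, 2, 4, 5, 6}) = 3
G(19) = mex({0, 1, 3, 4, 5, 6}) = 2
G(20) = mex({0, 1, 2, 4, 5}) = 3
G(21) = mex({0, 1, 2, 3, 5, 6}) = 4
G(22) = mex({0, 1, 2, 3, 4, 6}) = 5
Observe that G(13)..G(22) = 0, 1, 0, 1, 2, 3, 2, 3, 4, 5 repeats G(0)..G(9) = 0, 1, 0, 1, 2, 3, 2, 3, 4, 5.
For k >= max(S) = 10, G(k) is determined by the previous 10 values G(k-10)..G(k-1); a window of 10 consecutive values has recurred shifted by 13, so by induction G(k + 13) = G(k) for all k >= 0: the sequence is periodic from the start with period 13.
One period: G(0..12) = 0, 1, 0, 1, 2, 3, 2, 3, 4, 5, 4, 5, 6.
54 mod 13 = 2, so G(54) = G(2) = 0.

0


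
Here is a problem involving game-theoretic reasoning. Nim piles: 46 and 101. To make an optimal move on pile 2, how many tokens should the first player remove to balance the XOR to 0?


Piles: 46 and 101
Current XOR: 46 XOR 101 = 75 (non-zero, so this is an N-position).
To make the XOR zero, we need to find a move that balances the piles.
For pile 2 (size 101): target = 101 XOR 75 = 46
We reduce pile 2 from 101 to 46.
Tokens removed: 101 - 46 = 55
Verification: 46 XOR 46 = 0

55


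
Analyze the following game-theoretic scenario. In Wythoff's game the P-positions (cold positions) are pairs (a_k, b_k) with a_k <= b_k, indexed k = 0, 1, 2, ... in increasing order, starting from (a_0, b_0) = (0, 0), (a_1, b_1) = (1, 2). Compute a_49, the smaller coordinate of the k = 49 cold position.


By Wythoff's theorem, a_k = floor(k * phi) and b_k = floor(k * phi^2) = a_k + k, where phi = (1 + sqrt(5))/2 is the golden ratio.
phi = (1 + sqrt(5))/2 = 1.618034
k = 49
k * phi = 49 * 1.618034 = 79.283665
a_49 = floor(k * phi) = 79

79


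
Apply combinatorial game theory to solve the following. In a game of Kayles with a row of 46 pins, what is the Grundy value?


Kayles: a move removes 1 or 2 adjacent pins from a contiguous row.
Removing pins from a row of k leaves two independent rows (a, b) with a + b = k - 1 (one pin) or a + b = k - 2 (two pins); an end removal gives a = 0.
By Sprague-Grundy, G(k) = mex{ G(a) XOR G(b) } over all these splits. G(0) = 0.
G(1): splits (0,0):0^0=0 -> mex({0}) = 1
G(2): splits (0,1):0^1=1 (0,0):0^0=0 -> mex({0, 1}) = 2
G(3): splits (0,2):0^2=2 (1,1):1^1=0 (0,1):0^1=1 -> mex({0, 1, 2}) = 3
G(4): splits (0,3):0^3=3 (1,2):1^2=3 (0,2):0^2=2 (1,1):1^1=0 -> mex({0, 2, 3}) = 1
G(5): splits (0,4):0^1=1 (1,3):1^3=2 (2,2):2^2=0 (0,3):0^3=3 (1,2):1^2=3 -> mex({0, 1, 2, 3}) = 4
G(6) = mex({0, 1, 2, 4}) = 3
G(7) = mex({0, 1, 3, 4, 5}) = 2
G(8) = mex({0, 2, 3, 5, 6}) = 1
G(9) = mex({0, 1, 2, 3, 6, 7}) = 4
G(10) = mex({0, 1, 3, 4, 5, 7}) = 2
G(11) = mex({0, 1, 2, 3, 4, 5}) = 6
G(12) = mex({0, 1, 2, 3, 5, 6, 7}) = 4
G(13) = mex({0, 2, 3, 4, 6, 7}) = 1
G(14) = mex({0, 1, 4, 5, 6, 7}) = 2
G(15) = mex({0, 1, 2, 3, 4, 5, 6}) = 7
G(16) = mex({0, 2, 3, 5, 6, 7}) = 1
G(17) = mex({0, 1, 2, 3, 5, 6, 7}) = 4
G(18) = mex({0, 1, 2, 4, 5, 6}) = 3
G(19) = mex({0, 1, 3, 4, 5, 7}) = 2
G(20) = mex({0, 2, 3, 4, 5, 6, 7}) = 1
G(21) = mex({0, 1, 2, 3, 5, 6, 7}) = 4
G(22) = mex({0, 1, 2, 3, 4, 5, 7}) = 6
G(23) = mex({0, 1, 2, 3, 4, 5, 6}) = 7
G(24) = mex({0, 1, 2, 3, 5, 6, 7}) = 4
G(25) = mex({0, 2, 3, 4, 6, 7}) = 1
G(26) = mex({0, 1, 3, 4, 5, 6, 7}) = 2
G(27) = mex({0, 1, 2, 3, 4, 5, 6, 7}) = 8
G(28) = mex({0, 1, 2, 3, 4, 6, 7, 8}) = 5
G(29) = mex({0, 1, 2, 3, 5, 6, 7, 8, 9}) = 4
G(30) = mex({0, 1, 2, 3, 4, 5, 6, 9, 10}) = 7
G(31) = mex({0, 1, 3, 4, 5, 7, 10, 11}) = 2
G(32) = mex({0, 2, 3, 4, 5, 6, 7, 9, 11}) = 1
G(33) = mex({0, 1, 2, 3, 4, 5, 6, 7, 9, 12}) = 8
G(34) = mex({0, 1, 2, 3, 4, 5, 7, 8, 11, 12}) = 6
G(35) = mex({0, 1, 2, 3, 4, 5, 6, 8, 9, 10, 11}) = 7
G(36) = mex({0, 1, 2, 3, 5, 6, 7, 9, 10}) = 4
G(37) = mex({0, 2, 3, 4, 6, 7, 9, 10, 11, 12}) = 1
G(38) = mex({0, 1, 3, 4, 5, 6, 7, 9, 10, 11, 12}) = 2
G(39) = mex({0, 1, 2, 4, 5, 6, 7, 9, 10, 12, 14}) = 3
G(40) = mex({0, 2, 3, 4, 6, 7, 11, 12, 14}) = 1
G(41) = mex({0, 1, 2, 3, 5, 6, 7, 9, 10, 11, 12}) = 4
G(42) = mex({0, 1, 2, 3, 4, 5, 6, 9, 10}) = 7
G(43) = mex({0, 1, 3, 4, 5, 7, 9, 10, 12, 15}) = 2
G(44) = mex({0, 2, 3, 4, 5, 6, 7, 9, 10, 12, 15}) = 1
G(45) = mex({0, 1, 2, 3, 4, 5, 6, 7, 9, 10, 12, 14}) = 8
G(46) = mex({0, 1, 3, 4, 5, 7, 8, 11, 12, 14}) = 2
Therefore G(46) = 2.

2


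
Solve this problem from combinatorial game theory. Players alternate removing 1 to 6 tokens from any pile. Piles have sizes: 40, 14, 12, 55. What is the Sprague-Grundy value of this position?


Subtraction set: {1, 2, 3, 4, 5, 6}
For this subtraction set, G(n) = n mod 7 (period = max + 1 = 7).
Pile 1 (size 40): G(40) = 40 mod 7 = 5
Pile 2 (size 14): G(14) = 14 mod 7 = 0
Pile 3 (size 12): G(12) = 12 mod 7 = 5
Pile 4 (size 55): G(55) = 55 mod 7 = 6
Total Grundy value = XOR of all: 5 XOR 0 XOR 5 XOR 6 = 6

6


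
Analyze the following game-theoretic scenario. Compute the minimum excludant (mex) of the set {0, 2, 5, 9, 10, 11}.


Set = {0, 2, 5, 9, 10, 11}
0 is in the set.
1 is NOT in the set. This is the mex.
mex = 1

1
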